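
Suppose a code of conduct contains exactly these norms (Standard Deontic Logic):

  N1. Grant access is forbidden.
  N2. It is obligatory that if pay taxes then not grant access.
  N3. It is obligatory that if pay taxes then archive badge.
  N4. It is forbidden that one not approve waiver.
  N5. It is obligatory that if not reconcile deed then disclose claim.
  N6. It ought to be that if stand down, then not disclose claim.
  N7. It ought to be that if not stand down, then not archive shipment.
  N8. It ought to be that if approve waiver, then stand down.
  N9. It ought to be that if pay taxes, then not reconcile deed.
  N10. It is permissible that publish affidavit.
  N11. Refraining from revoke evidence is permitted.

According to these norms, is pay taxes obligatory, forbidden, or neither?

F(¬approve_waiver) at premise 4 means O(approve_waiver).
From O(approve_waiver) and premise 8, O(approve_waiver → stand_down), we obtain O(stand_down).
With premise 6, O(stand_down → ¬disclose_claim), the K-axiom yields O(¬disclose_claim).
The contrapositive of premise 5 (O(¬reconcile_deed → disclose_claim)) is O(¬disclose_claim → reconcile_deed), and O(¬disclose_claim) is already established, so O(reconcile_deed).
Premise 9 is O(pay_taxes → ¬reconcile_deed); contrapositively O(reconcile_deed → ¬pay_taxes). Since O(reconcile_deed) holds, K gives O(¬pay_taxes).
Premises 1, 2, 3, 7, 10, 11 do not contribute to this derivation.
Thus O(¬pay_taxes), which is F(pay_taxes): pay_taxes is forbidden.

Forbidden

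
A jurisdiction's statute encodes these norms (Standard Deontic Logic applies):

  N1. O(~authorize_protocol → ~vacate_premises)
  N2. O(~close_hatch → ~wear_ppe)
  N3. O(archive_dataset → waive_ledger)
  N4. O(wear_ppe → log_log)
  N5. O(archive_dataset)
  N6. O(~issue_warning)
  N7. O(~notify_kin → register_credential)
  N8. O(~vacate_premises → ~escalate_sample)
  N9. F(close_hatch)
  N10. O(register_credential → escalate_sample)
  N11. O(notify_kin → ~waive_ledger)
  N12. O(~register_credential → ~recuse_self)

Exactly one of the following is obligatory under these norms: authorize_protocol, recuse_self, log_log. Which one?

From premise 5 we have O(archive_dataset).
Applying K to premise 3 (O(archive_dataset → waive_ledger)) and O(archive_dataset) yields O(waive_ledger).
Premise 11, O(notify_kin → ~waive_ledger), contraposes to O(waive_ledger → ~notify_kin); with O(waive_ledger) we get O(~notify_kin).
With premise 7, O(~notify_kin → register_credential), the K-axiom yields O(register_credential).
With premise 10, O(register_credential → escalate_sample), the K-axiom yields O(escalate_sample).
Premise 8 is O(~vacate_premises → ~escalate_sample); contrapositively O(escalate_sample → vacate_premises). Since O(escalate_sample) holds, K gives O(vacate_premises).
Premise 1, O(~authorize_protocol → ~vacate_premises), contraposes to O(vacate_premises → authorize_protocol); with O(vacate_premises) we get O(authorize_protocol).
So O(authorize_protocol) holds — authorize_protocol is obligatory. None of the other listed options is made obligatory by any chain of premises.

authorize_protocol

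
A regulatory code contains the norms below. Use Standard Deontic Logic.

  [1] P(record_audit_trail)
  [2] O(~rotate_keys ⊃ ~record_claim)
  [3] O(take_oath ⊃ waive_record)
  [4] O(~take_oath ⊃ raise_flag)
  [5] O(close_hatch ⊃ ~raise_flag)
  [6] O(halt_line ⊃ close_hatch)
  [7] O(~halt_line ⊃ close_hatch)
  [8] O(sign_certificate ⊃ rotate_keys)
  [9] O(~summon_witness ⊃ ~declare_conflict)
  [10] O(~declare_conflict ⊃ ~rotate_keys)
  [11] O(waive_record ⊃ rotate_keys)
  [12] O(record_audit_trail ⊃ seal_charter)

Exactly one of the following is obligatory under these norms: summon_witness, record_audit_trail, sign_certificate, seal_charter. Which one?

Premises 7 and 6 cover both cases: O(~halt_line ⊃ close_hatch) and O(halt_line ⊃ close_hatch). Since ~halt_line ∨ halt_line is a tautology, O(close_hatch) follows.
Premise 5 is O(close_hatch ⊃ ~raise_flag); since O(close_hatch), deontic closure gives O(~raise_flag).
The contrapositive of premise 4 (O(~take_oath ⊃ raise_flag)) is O(~raise_flag ⊃ take_oath), and O(~raise_flag) is already established, so O(take_oath).
Applying K to premise 3 (O(take_oath ⊃ waive_record)) and O(take_oath) yields O(waive_record).
Premise 11 is O(waive_record ⊃ rotate_keys); since O(waive_record), deontic closure gives O(rotate_keys).
The contrapositive of premise 10 (O(~declare_conflict ⊃ ~rotate_keys)) is O(rotate_keys ⊃ declare_conflict), and O(rotate_keys) is already established, so O(declare_conflict).
Premise 9, O(~summon_witness ⊃ ~declare_conflict), contraposes to O(declare_conflict ⊃ summon_witness); with O(declare_conflict) we get O(summon_witness).
So O(summon_witness) holds — summon_witness is obligatory. None of the other listed options is made obligatory by any chain of premises.

summon_witness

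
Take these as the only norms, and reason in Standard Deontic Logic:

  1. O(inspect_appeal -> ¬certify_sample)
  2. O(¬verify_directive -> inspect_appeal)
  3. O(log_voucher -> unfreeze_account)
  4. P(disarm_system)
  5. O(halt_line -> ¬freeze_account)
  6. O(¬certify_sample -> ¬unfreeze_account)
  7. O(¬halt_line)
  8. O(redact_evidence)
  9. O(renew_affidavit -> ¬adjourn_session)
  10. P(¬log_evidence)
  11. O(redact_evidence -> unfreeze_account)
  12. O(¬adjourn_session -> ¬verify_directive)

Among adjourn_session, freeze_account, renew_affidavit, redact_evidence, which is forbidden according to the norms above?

Premise 8 states O(redact_evidence) outright.
Applying K to premise 11 (O(redact_evidence -> unfreeze_account)) and O(redact_evidence) yields O(unfreeze_account).
Premise 6 is O(¬certify_sample -> ¬unfreeze_account); contrapositively O(unfreeze_account -> certify_sample). Since O(unfreeze_account) holds, K gives O(certify_sample).
Premise 1, O(inspect_appeal -> ¬certify_sample), contraposes to O(certify_sample -> ¬inspect_appeal); with O(certify_sample) we get O(¬inspect_appeal).
The contrapositive of premise 2 (O(¬verify_directive -> inspect_appeal)) is O(¬inspect_appeal -> verify_directive), and O(¬inspect_appeal) is already established, so O(verify_directive).
The contrapositive of premise 12 (O(¬adjourn_session -> ¬verify_directive)) is O(verify_directive -> adjourn_session), and O(verify_directive) is already established, so O(adjourn_session).
The contrapositive of premise 9 (O(renew_affidavit -> ¬adjourn_session)) is O(adjourn_session -> ¬renew_affidavit), and O(adjourn_session) is already established, so O(¬renew_affidavit).
So O(¬renew_affidavit) holds, i.e. renew_affidavit is forbidden. None of the other listed options is forbidden under the premises.

renew_affidavit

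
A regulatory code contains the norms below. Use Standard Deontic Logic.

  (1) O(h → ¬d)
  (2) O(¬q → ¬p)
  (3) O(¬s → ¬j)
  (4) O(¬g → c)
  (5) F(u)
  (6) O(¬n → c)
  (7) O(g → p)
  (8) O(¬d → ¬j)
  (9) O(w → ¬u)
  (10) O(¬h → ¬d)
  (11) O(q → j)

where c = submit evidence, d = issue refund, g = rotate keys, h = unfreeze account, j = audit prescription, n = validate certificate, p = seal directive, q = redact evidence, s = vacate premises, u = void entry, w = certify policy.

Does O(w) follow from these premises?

No

Premise 9 is O(w → ¬u); even if O(¬u) held, inferring O(w) would be affirming the consequent — invalid.
No other premise forces O(w). An ideal world satisfying every premise can still have w false, so O(w) is not derivable.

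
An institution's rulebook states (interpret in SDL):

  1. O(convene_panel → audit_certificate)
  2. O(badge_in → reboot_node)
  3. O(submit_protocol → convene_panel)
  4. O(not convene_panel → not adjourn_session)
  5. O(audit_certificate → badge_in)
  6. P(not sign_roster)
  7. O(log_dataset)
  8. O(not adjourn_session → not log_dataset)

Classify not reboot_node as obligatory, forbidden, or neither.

Premise 7 gives O(log_dataset).
The contrapositive of premise 8 (O(not adjourn_session → not log_dataset)) is O(log_dataset → adjourn_session), and O(log_dataset) is already established, so O(adjourn_session).
Premise 4, O(not convene_panel → not adjourn_session), contraposes to O(adjourn_session → convene_panel); with O(adjourn_session) we get O(convene_panel).
Premise 1 is O(convene_panel → audit_certificate); since O(convene_panel), deontic closure gives O(audit_certificate).
Premise 5 is O(audit_certificate → badge_in); since O(audit_certificate), deontic closure gives O(badge_in).
With premise 2, O(badge_in → reboot_node), the K-axiom yields O(reboot_node).
Premises 3, 6 do not contribute to this derivation.
Thus O(reboot_node), which is F(not reboot_node): not reboot_node is forbidden.

Forbidden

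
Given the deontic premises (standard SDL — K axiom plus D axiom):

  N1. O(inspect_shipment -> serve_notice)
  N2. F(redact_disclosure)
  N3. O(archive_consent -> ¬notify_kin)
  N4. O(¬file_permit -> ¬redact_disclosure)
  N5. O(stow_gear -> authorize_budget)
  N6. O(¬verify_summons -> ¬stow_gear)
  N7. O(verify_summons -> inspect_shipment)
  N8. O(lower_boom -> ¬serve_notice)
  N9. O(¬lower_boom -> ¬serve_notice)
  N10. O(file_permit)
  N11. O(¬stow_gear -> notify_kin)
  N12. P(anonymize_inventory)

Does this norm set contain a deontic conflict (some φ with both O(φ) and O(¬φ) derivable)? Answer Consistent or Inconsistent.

Premise 4 is O(¬file_permit -> ¬redact_disclosure); even if O(¬redact_disclosure) held, inferring O(¬file_permit) would be affirming the consequent — invalid.
So O(¬file_permit) is not derivable, and the apparent clash with O(file_permit) does not arise.
A world satisfying every obligation exists (e.g. anonymize_inventory=false, archive_consent=false, authorize_budget=false, file_permit=true, inspect_shipment=false, lower_boom=false, notify_kin=true, redact_disclosure=false, serve_notice=false, stow_gear=false, verify_summons=false); no atom is both obligatory and forbidden, so the set is consistent.

Consistent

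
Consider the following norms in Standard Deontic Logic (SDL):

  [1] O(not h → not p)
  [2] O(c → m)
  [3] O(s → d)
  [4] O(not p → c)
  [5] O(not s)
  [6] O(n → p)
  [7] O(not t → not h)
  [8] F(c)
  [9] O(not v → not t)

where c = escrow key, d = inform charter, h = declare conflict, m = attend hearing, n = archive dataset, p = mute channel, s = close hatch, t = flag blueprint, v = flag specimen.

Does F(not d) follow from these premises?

No

Premise 3 is O(s → d), but O(s) is not derivable from the premises, so it does not yield O(d).
No other premise forces O(d). An ideal world satisfying every premise can still have not d true, so F(not d) is not derivable.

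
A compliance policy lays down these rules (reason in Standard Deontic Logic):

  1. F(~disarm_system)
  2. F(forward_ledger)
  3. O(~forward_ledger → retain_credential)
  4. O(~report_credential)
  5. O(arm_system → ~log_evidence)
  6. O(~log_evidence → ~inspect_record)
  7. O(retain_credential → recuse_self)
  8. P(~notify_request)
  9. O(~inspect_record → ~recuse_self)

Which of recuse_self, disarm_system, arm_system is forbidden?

F(forward_ledger) at premise 2 means O(~forward_ledger).
Premise 3 is O(~forward_ledger → retain_credential); since O(~forward_ledger), deontic closure gives O(retain_credential).
Premise 7 is O(retain_credential → recuse_self); since O(retain_credential), deontic closure gives O(recuse_self).
The contrapositive of premise 9 (O(~inspect_record → ~recuse_self)) is O(recuse_self → inspect_record), and O(recuse_self) is already established, so O(inspect_record).
Premise 6, O(~log_evidence → ~inspect_record), contraposes to O(inspect_record → log_evidence); with O(inspect_record) we get O(log_evidence).
Premise 5 is O(arm_system → ~log_evidence); contrapositively O(log_evidence → ~arm_system). Since O(log_evidence) holds, K gives O(~arm_system).
So O(~arm_system) holds, i.e. arm_system is forbidden. None of the other listed options is forbidden under the premises.

arm_system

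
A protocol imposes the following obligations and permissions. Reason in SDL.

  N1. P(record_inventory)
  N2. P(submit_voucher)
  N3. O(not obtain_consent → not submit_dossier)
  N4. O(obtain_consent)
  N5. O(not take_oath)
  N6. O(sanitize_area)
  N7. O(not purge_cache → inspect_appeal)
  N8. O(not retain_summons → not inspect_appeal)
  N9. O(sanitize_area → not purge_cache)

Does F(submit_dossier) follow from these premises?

Premise 3 is O(not obtain_consent → not submit_dossier), but O(not obtain_consent) is not derivable from the premises, so it does not yield O(not submit_dossier).
No other premise forces O(not submit_dossier). An ideal world satisfying every premise can still have submit_dossier true, so F(submit_dossier) is not derivable.

No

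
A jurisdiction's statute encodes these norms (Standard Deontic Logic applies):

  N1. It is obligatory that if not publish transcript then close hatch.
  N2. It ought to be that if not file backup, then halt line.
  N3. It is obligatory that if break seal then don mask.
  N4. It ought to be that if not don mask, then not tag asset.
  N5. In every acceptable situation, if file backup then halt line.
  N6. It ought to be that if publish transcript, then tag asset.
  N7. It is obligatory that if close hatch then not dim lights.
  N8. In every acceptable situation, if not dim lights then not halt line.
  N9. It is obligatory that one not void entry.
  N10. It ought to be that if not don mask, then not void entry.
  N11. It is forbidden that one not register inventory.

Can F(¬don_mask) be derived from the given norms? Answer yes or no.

Yes

By case analysis on file_backup: premise 5 gives O(file_backup → halt_line) and premise 2 gives O(¬file_backup → halt_line), so O(halt_line) either way.
Premise 8 is O(¬dim_lights → ¬halt_line); contrapositively O(halt_line → dim_lights). Since O(halt_line) holds, K gives O(dim_lights).
Premise 7 is O(close_hatch → ¬dim_lights); contrapositively O(dim_lights → ¬close_hatch). Since O(dim_lights) holds, K gives O(¬close_hatch).
Premise 1 is O(¬publish_transcript → close_hatch); contrapositively O(¬close_hatch → publish_transcript). Since O(¬close_hatch) holds, K gives O(publish_transcript).
Applying K to premise 6 (O(publish_transcript → tag_asset)) and O(publish_transcript) yields O(tag_asset).
Premise 4 is O(¬don_mask → ¬tag_asset); contrapositively O(tag_asset → don_mask). Since O(tag_asset) holds, K gives O(don_mask).
Premises 3, 9, 10, 11 do not contribute to this derivation.
So O(don_mask) holds, i.e. F(¬don_mask). The claim follows.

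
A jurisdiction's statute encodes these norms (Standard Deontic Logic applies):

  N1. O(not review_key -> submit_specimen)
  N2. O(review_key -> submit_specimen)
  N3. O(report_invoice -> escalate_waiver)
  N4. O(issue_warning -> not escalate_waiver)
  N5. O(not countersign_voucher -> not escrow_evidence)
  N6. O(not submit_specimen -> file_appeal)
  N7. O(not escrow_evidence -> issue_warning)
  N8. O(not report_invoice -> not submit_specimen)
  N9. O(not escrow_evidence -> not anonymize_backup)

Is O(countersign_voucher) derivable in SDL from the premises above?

Yes

By case analysis on review_key: premise 2 gives O(review_key -> submit_specimen) and premise 1 gives O(not review_key -> submit_specimen), so O(submit_specimen) either way.
The contrapositive of premise 8 (O(not report_invoice -> not submit_specimen)) is O(submit_specimen -> report_invoice), and O(submit_specimen) is already established, so O(report_invoice).
With premise 3, O(report_invoice -> escalate_waiver), the K-axiom yields O(escalate_waiver).
Premise 4, O(issue_warning -> not escalate_waiver), contraposes to O(escalate_waiver -> not issue_warning); with O(escalate_waiver) we get O(not issue_warning).
Premise 7 is O(not escrow_evidence -> issue_warning); contrapositively O(not issue_warning -> escrow_evidence). Since O(not issue_warning) holds, K gives O(escrow_evidence).
Premise 5 is O(not countersign_voucher -> not escrow_evidence); contrapositively O(escrow_evidence -> countersign_voucher). Since O(escrow_evidence) holds, K gives O(countersign_voucher).
Premises 6, 9 do not contribute to this derivation.
So O(countersign_voucher) follows.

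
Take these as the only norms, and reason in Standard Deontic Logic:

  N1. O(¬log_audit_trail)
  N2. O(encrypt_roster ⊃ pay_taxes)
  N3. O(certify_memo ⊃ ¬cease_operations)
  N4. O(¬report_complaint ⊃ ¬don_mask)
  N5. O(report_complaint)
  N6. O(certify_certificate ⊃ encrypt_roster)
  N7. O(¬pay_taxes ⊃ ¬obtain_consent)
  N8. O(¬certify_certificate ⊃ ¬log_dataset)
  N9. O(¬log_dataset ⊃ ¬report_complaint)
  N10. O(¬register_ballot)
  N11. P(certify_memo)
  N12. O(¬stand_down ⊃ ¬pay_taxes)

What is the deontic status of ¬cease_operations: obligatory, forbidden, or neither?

Premise 3 is O(certify_memo ⊃ ¬cease_operations), but O(certify_memo) is not derivable from the premises (the permission P(certify_memo) asserts only ¬O(¬certify_memo), not O(certify_memo)), so it does not yield O(¬cease_operations).
No premise or chain of K-axiom applications forces O(¬cease_operations), and none forces O(cease_operations). So ¬cease_operations is neither obligatory nor forbidden under these norms.

Neither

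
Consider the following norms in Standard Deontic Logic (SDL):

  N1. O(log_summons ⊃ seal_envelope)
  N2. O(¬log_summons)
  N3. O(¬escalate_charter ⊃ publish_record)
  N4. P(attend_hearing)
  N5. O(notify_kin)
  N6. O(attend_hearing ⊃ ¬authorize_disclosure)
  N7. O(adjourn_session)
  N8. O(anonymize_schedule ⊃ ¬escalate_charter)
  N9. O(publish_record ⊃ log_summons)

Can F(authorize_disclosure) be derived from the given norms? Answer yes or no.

Premise 6 is O(attend_hearing ⊃ ¬authorize_disclosure), but O(attend_hearing) is not derivable from the premises (the permission P(attend_hearing) asserts only ¬O(¬attend_hearing), not O(attend_hearing)), so it does not yield O(¬authorize_disclosure).
No other premise forces O(¬authorize_disclosure). An ideal world satisfying every premise can still have authorize_disclosure true, so F(authorize_disclosure) is not derivable.

No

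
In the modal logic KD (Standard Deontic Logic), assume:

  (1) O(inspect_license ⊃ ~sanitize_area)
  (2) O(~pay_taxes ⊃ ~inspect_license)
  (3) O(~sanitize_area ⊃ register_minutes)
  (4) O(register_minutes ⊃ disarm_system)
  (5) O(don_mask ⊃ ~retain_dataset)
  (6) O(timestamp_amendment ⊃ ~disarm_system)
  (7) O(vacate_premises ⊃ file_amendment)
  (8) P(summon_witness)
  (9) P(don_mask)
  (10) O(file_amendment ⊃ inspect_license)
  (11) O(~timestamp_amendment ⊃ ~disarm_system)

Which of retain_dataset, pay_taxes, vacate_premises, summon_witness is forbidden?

By case analysis on timestamp_amendment: premise 6 gives O(timestamp_amendment ⊃ ~disarm_system) and premise 11 gives O(~timestamp_amendment ⊃ ~disarm_system), so O(~disarm_system) either way.
Premise 4, O(register_minutes ⊃ disarm_system), contraposes to O(~disarm_system ⊃ ~register_minutes); with O(~disarm_system) we get O(~register_minutes).
The contrapositive of premise 3 (O(~sanitize_area ⊃ register_minutes)) is O(~register_minutes ⊃ sanitize_area), and O(~register_minutes) is already established, so O(sanitize_area).
The contrapositive of premise 1 (O(inspect_license ⊃ ~sanitize_area)) is O(sanitize_area ⊃ ~inspect_license), and O(sanitize_area) is already established, so O(~inspect_license).
Premise 10 is O(file_amendment ⊃ inspect_license); contrapositively O(~inspect_license ⊃ ~file_amendment). Since O(~inspect_license) holds, K gives O(~file_amendment).
Premise 7, O(vacate_premises ⊃ file_amendment), contraposes to O(~file_amendment ⊃ ~vacate_premises); with O(~file_amendment) we get O(~vacate_premises).
So O(~vacate_premises) holds, i.e. vacate_premises is forbidden. None of the other listed options is forbidden under the premises.

vacate_premises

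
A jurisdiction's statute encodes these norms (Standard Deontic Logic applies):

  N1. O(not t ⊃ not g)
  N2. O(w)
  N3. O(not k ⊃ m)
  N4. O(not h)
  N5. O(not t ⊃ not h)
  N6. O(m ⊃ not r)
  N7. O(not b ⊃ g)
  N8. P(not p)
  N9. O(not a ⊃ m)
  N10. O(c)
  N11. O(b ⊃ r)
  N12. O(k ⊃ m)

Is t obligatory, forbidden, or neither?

Obligatory

Premises 3 and 12 cover both cases: O(not k ⊃ m) and O(k ⊃ m). Since not k ∨ k is a tautology, O(m) follows.
Premise 6 is O(m ⊃ not r); since O(m), deontic closure gives O(not r).
The contrapositive of premise 11 (O(b ⊃ r)) is O(not r ⊃ not b), and O(not r) is already established, so O(not b).
From O(not b) and premise 7, O(not b ⊃ g), we obtain O(g).
The contrapositive of premise 1 (O(not t ⊃ not g)) is O(g ⊃ t), and O(g) is already established, so O(t).
Premises 2, 4, 5, 8, 9, 10 do not contribute to this derivation.
Hence t is obligatory.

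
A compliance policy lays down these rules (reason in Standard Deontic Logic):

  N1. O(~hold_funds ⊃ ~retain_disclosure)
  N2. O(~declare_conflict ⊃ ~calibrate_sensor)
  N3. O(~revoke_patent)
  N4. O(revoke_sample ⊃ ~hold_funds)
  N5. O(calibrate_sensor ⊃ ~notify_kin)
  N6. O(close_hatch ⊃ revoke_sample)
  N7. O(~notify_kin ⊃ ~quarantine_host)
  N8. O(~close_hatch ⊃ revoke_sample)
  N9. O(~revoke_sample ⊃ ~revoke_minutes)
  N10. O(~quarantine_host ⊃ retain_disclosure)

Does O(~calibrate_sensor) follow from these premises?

Yes

Premises 8 and 6 cover both cases: O(~close_hatch ⊃ revoke_sample) and O(close_hatch ⊃ revoke_sample). Since ~close_hatch ∨ close_hatch is a tautology, O(revoke_sample) follows.
From O(revoke_sample) and premise 4, O(revoke_sample ⊃ ~hold_funds), we obtain O(~hold_funds).
With premise 1, O(~hold_funds ⊃ ~retain_disclosure), the K-axiom yields O(~retain_disclosure).
Premise 10, O(~quarantine_host ⊃ retain_disclosure), contraposes to O(~retain_disclosure ⊃ quarantine_host); with O(~retain_disclosure) we get O(quarantine_host).
Premise 7 is O(~notify_kin ⊃ ~quarantine_host); contrapositively O(quarantine_host ⊃ notify_kin). Since O(quarantine_host) holds, K gives O(notify_kin).
Premise 5, O(calibrate_sensor ⊃ ~notify_kin), contraposes to O(notify_kin ⊃ ~calibrate_sensor); with O(notify_kin) we get O(~calibrate_sensor).
Premises 2, 3, 9 do not contribute to this derivation.
So O(~calibrate_sensor) follows.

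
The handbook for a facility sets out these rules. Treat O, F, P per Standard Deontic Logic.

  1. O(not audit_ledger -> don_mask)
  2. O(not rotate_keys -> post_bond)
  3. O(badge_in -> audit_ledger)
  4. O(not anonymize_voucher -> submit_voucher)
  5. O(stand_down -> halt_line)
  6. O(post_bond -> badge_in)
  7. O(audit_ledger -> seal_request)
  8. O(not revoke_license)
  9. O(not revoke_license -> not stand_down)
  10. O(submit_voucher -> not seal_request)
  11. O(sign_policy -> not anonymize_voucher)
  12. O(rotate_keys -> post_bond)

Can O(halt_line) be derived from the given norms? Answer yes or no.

Premise 5 is O(stand_down -> halt_line), but O(stand_down) is not derivable from the premises, so it does not yield O(halt_line).
No other premise forces O(halt_line). An ideal world satisfying every premise can still have halt_line false, so O(halt_line) is not derivable.

No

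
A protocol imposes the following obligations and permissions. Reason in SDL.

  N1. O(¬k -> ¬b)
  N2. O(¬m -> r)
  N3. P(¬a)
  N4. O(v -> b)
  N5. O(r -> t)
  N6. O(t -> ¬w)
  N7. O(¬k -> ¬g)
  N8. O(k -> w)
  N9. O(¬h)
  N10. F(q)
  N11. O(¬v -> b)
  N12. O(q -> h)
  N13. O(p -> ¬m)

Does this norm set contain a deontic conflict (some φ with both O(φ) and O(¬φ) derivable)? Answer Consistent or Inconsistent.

Premise 12 is O(q -> h), but O(q) is not derivable from the premises, so it does not yield O(h).
So O(h) is not derivable, and the apparent clash with O(¬h) does not arise.
A world satisfying every obligation exists (e.g. a=false, b=true, g=false, h=false, k=true, m=true, p=false, q=false, r=false, t=false, v=false, w=true); no atom is both obligatory and forbidden, so the set is consistent.

Consistent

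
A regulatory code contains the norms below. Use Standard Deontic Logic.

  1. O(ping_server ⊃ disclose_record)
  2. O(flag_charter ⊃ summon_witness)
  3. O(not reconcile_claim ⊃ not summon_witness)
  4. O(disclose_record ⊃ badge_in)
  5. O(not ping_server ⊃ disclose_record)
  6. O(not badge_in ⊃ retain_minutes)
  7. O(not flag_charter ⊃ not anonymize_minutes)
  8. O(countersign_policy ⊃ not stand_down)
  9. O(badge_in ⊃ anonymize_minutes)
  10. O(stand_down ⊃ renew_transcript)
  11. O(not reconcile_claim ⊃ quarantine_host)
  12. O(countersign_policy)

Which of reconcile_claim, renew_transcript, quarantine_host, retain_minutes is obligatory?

reconcile_claim

Premises 5 and 1 cover both cases: O(not ping_server ⊃ disclose_record) and O(ping_server ⊃ disclose_record). Since not ping_server ∨ ping_server is a tautology, O(disclose_record) follows.
From O(disclose_record) and premise 4, O(disclose_record ⊃ badge_in), we obtain O(badge_in).
With premise 9, O(badge_in ⊃ anonymize_minutes), the K-axiom yields O(anonymize_minutes).
Premise 7 is O(not flag_charter ⊃ not anonymize_minutes); contrapositively O(anonymize_minutes ⊃ flag_charter). Since O(anonymize_minutes) holds, K gives O(flag_charter).
From O(flag_charter) and premise 2, O(flag_charter ⊃ summon_witness), we obtain O(summon_witness).
The contrapositive of premise 3 (O(not reconcile_claim ⊃ not summon_witness)) is O(summon_witness ⊃ reconcile_claim), and O(summon_witness) is already established, so O(reconcile_claim).
So O(reconcile_claim) holds — reconcile_claim is obligatory. None of the other listed options is made obligatory by any chain of premises.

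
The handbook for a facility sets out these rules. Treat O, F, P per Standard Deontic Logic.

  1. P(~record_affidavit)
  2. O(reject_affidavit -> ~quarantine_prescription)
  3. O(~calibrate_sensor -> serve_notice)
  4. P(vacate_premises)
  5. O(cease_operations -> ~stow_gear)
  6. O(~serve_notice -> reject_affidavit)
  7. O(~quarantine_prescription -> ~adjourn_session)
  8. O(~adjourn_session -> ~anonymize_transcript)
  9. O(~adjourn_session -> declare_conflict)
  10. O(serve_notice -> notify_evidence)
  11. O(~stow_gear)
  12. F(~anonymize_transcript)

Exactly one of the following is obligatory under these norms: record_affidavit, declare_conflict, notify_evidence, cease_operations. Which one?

notify_evidence

F(~anonymize_transcript) at premise 12 means O(anonymize_transcript).
The contrapositive of premise 8 (O(~adjourn_session -> ~anonymize_transcript)) is O(anonymize_transcript -> adjourn_session), and O(anonymize_transcript) is already established, so O(adjourn_session).
The contrapositive of premise 7 (O(~quarantine_prescription -> ~adjourn_session)) is O(adjourn_session -> quarantine_prescription), and O(adjourn_session) is already established, so O(quarantine_prescription).
The contrapositive of premise 2 (O(reject_affidavit -> ~quarantine_prescription)) is O(quarantine_prescription -> ~reject_affidavit), and O(quarantine_prescription) is already established, so O(~reject_affidavit).
The contrapositive of premise 6 (O(~serve_notice -> reject_affidavit)) is O(~reject_affidavit -> serve_notice), and O(~reject_affidavit) is already established, so O(serve_notice).
Premise 10 is O(serve_notice -> notify_evidence); since O(serve_notice), deontic closure gives O(notify_evidence).
So O(notify_evidence) holds — notify_evidence is obligatory. None of the other listed options is made obligatory by any chain of premises.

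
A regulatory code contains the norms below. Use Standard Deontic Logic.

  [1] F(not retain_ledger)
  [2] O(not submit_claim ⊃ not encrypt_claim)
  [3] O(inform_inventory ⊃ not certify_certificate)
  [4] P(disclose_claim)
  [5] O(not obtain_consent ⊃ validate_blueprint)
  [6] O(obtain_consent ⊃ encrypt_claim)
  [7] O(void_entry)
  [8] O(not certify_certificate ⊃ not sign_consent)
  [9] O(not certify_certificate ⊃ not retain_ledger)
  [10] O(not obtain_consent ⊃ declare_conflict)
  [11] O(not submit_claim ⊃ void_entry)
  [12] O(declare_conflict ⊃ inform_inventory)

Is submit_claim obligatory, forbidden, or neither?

Obligatory

F(not retain_ledger) at premise 1 means O(retain_ledger).
The contrapositive of premise 9 (O(not certify_certificate ⊃ not retain_ledger)) is O(retain_ledger ⊃ certify_certificate), and O(retain_ledger) is already established, so O(certify_certificate).
Premise 3 is O(inform_inventory ⊃ not certify_certificate); contrapositively O(certify_certificate ⊃ not inform_inventory). Since O(certify_certificate) holds, K gives O(not inform_inventory).
Premise 12, O(declare_conflict ⊃ inform_inventory), contraposes to O(not inform_inventory ⊃ not declare_conflict); with O(not inform_inventory) we get O(not declare_conflict).
Premise 10, O(not obtain_consent ⊃ declare_conflict), contraposes to O(not declare_conflict ⊃ obtain_consent); with O(not declare_conflict) we get O(obtain_consent).
From O(obtain_consent) and premise 6, O(obtain_consent ⊃ encrypt_claim), we obtain O(encrypt_claim).
Premise 2 is O(not submit_claim ⊃ not encrypt_claim); contrapositively O(encrypt_claim ⊃ submit_claim). Since O(encrypt_claim) holds, K gives O(submit_claim).
Premises 4, 5, 7, 8, 11 do not contribute to this derivation.
Hence submit_claim is obligatory.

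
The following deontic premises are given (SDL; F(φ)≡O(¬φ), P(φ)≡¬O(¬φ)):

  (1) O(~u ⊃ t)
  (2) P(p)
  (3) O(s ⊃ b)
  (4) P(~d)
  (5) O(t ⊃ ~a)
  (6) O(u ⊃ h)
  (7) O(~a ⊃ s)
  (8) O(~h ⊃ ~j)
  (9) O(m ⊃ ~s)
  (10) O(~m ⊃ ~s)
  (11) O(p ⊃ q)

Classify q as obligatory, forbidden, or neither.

Neither

Premise 11 is O(p ⊃ q), but O(p) is not derivable from the premises (the permission P(p) asserts only ~O(~p), not O(p)), so it does not yield O(q).
No premise or chain of K-axiom applications forces O(q), and none forces O(~q). So q is neither obligatory nor forbidden under these norms.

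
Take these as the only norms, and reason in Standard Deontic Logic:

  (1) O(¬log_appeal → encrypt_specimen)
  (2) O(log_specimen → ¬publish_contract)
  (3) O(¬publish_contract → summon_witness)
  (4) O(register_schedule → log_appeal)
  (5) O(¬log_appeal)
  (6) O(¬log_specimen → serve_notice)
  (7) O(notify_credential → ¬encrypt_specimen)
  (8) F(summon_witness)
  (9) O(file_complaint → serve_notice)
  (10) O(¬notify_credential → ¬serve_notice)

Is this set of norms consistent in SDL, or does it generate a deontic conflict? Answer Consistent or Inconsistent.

F(summon_witness) at premise 8 means O(¬summon_witness).
The contrapositive of premise 3 (O(¬publish_contract → summon_witness)) is O(¬summon_witness → publish_contract), and O(¬summon_witness) is already established, so O(publish_contract).
Premise 2, O(log_specimen → ¬publish_contract), contraposes to O(publish_contract → ¬log_specimen); with O(publish_contract) we get O(¬log_specimen).
From O(¬log_specimen) and premise 6, O(¬log_specimen → serve_notice), we obtain O(serve_notice).
Premise 10, O(¬notify_credential → ¬serve_notice), contraposes to O(serve_notice → notify_credential); with O(serve_notice) we get O(notify_credential).
Premise 7 is O(notify_credential → ¬encrypt_specimen); since O(notify_credential), deontic closure gives O(¬encrypt_specimen).
Premise 1, O(¬log_appeal → encrypt_specimen), contraposes to O(¬encrypt_specimen → log_appeal); with O(¬encrypt_specimen) we get O(log_appeal).
However, premise 5 gives O(¬log_appeal).
We now have both O(log_appeal) and O(¬log_appeal) — log_appeal is simultaneously obligatory and forbidden, violating the D-axiom.

Inconsistent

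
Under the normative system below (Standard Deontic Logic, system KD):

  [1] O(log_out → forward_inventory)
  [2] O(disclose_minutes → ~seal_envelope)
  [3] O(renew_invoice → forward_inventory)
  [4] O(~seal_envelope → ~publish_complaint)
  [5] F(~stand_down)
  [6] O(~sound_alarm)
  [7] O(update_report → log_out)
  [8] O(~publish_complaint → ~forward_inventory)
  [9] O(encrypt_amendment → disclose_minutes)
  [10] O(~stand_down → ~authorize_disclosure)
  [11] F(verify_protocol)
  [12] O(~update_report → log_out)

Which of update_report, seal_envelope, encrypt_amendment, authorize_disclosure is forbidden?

encrypt_amendment

Premises 12 and 7 cover both cases: O(~update_report → log_out) and O(update_report → log_out). Since ~update_report ∨ update_report is a tautology, O(log_out) follows.
Applying K to premise 1 (O(log_out → forward_inventory)) and O(log_out) yields O(forward_inventory).
Premise 8, O(~publish_complaint → ~forward_inventory), contraposes to O(forward_inventory → publish_complaint); with O(forward_inventory) we get O(publish_complaint).
Premise 4, O(~seal_envelope → ~publish_complaint), contraposes to O(publish_complaint → seal_envelope); with O(publish_complaint) we get O(seal_envelope).
Premise 2, O(disclose_minutes → ~seal_envelope), contraposes to O(seal_envelope → ~disclose_minutes); with O(seal_envelope) we get O(~disclose_minutes).
Premise 9, O(encrypt_amendment → disclose_minutes), contraposes to O(~disclose_minutes → ~encrypt_amendment); with O(~disclose_minutes) we get O(~encrypt_amendment).
So O(~encrypt_amendment) holds, i.e. encrypt_amendment is forbidden. None of the other listed options is forbidden under the premises.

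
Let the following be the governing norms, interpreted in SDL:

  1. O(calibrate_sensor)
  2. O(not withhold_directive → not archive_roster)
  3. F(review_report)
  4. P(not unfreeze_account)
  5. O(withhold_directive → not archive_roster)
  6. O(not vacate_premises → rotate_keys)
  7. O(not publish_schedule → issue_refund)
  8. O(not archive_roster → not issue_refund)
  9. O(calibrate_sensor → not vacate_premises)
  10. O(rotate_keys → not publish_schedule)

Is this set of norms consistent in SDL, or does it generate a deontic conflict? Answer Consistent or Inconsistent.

Premises 5 and 2 cover both cases: O(withhold_directive → not archive_roster) and O(not withhold_directive → not archive_roster). Since withhold_directive ∨ not withhold_directive is a tautology, O(not archive_roster) follows.
Premise 8 is O(not archive_roster → not issue_refund); since O(not archive_roster), deontic closure gives O(not issue_refund).
The contrapositive of premise 7 (O(not publish_schedule → issue_refund)) is O(not issue_refund → publish_schedule), and O(not issue_refund) is already established, so O(publish_schedule).
The contrapositive of premise 10 (O(rotate_keys → not publish_schedule)) is O(publish_schedule → not rotate_keys), and O(publish_schedule) is already established, so O(not rotate_keys).
Premise 6 is O(not vacate_premises → rotate_keys); contrapositively O(not rotate_keys → vacate_premises). Since O(not rotate_keys) holds, K gives O(vacate_premises).
Premise 9, O(calibrate_sensor → not vacate_premises), contraposes to O(vacate_premises → not calibrate_sensor); with O(vacate_premises) we get O(not calibrate_sensor).
However, premise 1 gives O(calibrate_sensor).
We now have both O(not calibrate_sensor) and O(calibrate_sensor) — calibrate_sensor is simultaneously obligatory and forbidden, violating the D-axiom.

Inconsistent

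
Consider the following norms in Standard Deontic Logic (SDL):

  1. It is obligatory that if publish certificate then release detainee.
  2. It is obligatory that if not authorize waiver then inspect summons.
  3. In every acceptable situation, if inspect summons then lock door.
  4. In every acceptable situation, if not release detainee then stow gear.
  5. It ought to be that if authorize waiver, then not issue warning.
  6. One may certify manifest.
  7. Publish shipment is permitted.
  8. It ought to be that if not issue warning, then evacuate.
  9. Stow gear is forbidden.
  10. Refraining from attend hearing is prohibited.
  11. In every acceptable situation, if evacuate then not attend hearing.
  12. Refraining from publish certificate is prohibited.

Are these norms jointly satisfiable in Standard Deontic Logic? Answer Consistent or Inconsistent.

Consistent

Premise 4 is O(¬release_detainee → stow_gear), but O(¬release_detainee) is not derivable from the premises, so it does not yield O(stow_gear).
So O(stow_gear) is not derivable, and the apparent clash with O(¬stow_gear) does not arise.
A world satisfying every obligation exists (e.g. attend_hearing=true, authorize_waiver=false, certify_manifest=false, evacuate=false, inspect_summons=true, issue_warning=true, lock_door=true, publish_certificate=true, publish_shipment=false, release_detainee=true, stow_gear=false); no atom is both obligatory and forbidden, so the set is consistent.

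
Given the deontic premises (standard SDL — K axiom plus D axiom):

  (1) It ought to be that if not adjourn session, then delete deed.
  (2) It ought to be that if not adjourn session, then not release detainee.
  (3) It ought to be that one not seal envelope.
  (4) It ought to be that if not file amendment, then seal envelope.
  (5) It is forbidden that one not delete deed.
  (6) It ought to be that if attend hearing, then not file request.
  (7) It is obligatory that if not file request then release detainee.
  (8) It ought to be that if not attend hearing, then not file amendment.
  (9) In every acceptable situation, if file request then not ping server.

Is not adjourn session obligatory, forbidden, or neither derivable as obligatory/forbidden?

Forbidden

Premise 3 gives O(¬seal_envelope).
Premise 4 is O(¬file_amendment → seal_envelope); contrapositively O(¬seal_envelope → file_amendment). Since O(¬seal_envelope) holds, K gives O(file_amendment).
Premise 8, O(¬attend_hearing → ¬file_amendment), contraposes to O(file_amendment → attend_hearing); with O(file_amendment) we get O(attend_hearing).
Premise 6 is O(attend_hearing → ¬file_request); since O(attend_hearing), deontic closure gives O(¬file_request).
Premise 7 is O(¬file_request → release_detainee); since O(¬file_request), deontic closure gives O(release_detainee).
The contrapositive of premise 2 (O(¬adjourn_session → ¬release_detainee)) is O(release_detainee → adjourn_session), and O(release_detainee) is already established, so O(adjourn_session).
Premises 1, 5, 9 do not contribute to this derivation.
Thus O(adjourn_session), which is F(¬adjourn_session): ¬adjourn_session is forbidden.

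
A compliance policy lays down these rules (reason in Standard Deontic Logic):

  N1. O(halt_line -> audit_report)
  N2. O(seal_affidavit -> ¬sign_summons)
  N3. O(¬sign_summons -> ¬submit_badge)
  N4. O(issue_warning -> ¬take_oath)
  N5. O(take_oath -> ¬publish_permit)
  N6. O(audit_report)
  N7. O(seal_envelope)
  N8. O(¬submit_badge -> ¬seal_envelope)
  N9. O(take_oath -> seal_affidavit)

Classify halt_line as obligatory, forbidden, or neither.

Premise 1 is O(halt_line -> audit_report); even if O(audit_report) held, inferring O(halt_line) would be affirming the consequent — invalid.
No premise or chain of K-axiom applications forces O(halt_line), and none forces O(¬halt_line). So halt_line is neither obligatory nor forbidden under these norms.

Neither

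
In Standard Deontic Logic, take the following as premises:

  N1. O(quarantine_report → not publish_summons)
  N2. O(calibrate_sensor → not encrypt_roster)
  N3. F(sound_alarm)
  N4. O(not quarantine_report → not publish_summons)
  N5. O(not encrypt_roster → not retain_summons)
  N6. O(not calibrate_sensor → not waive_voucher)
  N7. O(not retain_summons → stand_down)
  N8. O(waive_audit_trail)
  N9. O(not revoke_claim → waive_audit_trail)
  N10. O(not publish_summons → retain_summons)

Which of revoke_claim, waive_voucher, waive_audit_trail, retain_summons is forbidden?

waive_voucher

By case analysis on quarantine_report: premise 1 gives O(quarantine_report → not publish_summons) and premise 4 gives O(not quarantine_report → not publish_summons), so O(not publish_summons) either way.
With premise 10, O(not publish_summons → retain_summons), the K-axiom yields O(retain_summons).
The contrapositive of premise 5 (O(not encrypt_roster → not retain_summons)) is O(retain_summons → encrypt_roster), and O(retain_summons) is already established, so O(encrypt_roster).
The contrapositive of premise 2 (O(calibrate_sensor → not encrypt_roster)) is O(encrypt_roster → not calibrate_sensor), and O(encrypt_roster) is already established, so O(not calibrate_sensor).
From O(not calibrate_sensor) and premise 6, O(not calibrate_sensor → not waive_voucher), we obtain O(not waive_voucher).
So O(not waive_voucher) holds, i.e. waive_voucher is forbidden. None of the other listed options is forbidden under the premises.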